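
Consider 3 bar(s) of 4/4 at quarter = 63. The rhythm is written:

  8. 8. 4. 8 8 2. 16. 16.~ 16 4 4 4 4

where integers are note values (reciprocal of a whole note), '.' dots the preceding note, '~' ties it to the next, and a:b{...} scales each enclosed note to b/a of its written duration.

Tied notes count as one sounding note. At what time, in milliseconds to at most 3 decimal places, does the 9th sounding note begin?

note 9 onset = 8b = 7619.048ms

1. 0.0ms @ 0 + 714.286ms (3/4)
2. 714.286ms @ 3/4 + 714.286ms (3/4)
3. 1428.571ms @ 3/2 + 1428.571ms (3/2)
4. 2857.143ms @ 3 + 476.19ms (1/2)
5. 3333.333ms @ 7/2 + 476.19ms (1/2)
6. 3809.524ms @ 4 + 2857.143ms (3)
7. 6666.667ms @ 7 + 357.143ms (3/8)
8. 7023.81ms @ 59/8 + 595.238ms (5/8)
9. 7619.048ms @ 8 + 952.381ms (1)
10. 8571.429ms @ 9 + 952.381ms (1)
11. 9523.81ms @ 10 + 952.381ms (1)
12. 10476.19ms @ 11 + 952.381ms (1)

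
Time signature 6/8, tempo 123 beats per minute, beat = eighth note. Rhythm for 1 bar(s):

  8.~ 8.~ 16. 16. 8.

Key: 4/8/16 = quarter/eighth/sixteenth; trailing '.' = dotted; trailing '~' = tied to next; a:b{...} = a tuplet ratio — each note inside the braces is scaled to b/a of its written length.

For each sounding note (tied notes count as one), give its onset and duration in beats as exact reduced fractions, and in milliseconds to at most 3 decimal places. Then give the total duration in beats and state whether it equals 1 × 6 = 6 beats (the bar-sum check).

1) 0.0ms=0b +1829.268ms=15/4b
2) 1829.268ms=15/4b +365.854ms=3/4b
3) 2195.122ms=9/2b +731.707ms=3/2b
Σ=6b of 6 (123bpm 6/8) — PASS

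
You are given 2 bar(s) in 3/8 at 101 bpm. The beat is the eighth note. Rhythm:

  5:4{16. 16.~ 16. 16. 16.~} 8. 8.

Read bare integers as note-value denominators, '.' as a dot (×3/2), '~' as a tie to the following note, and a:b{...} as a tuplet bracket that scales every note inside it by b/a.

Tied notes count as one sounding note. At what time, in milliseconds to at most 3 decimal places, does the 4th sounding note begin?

note 4 onset = 12/5b = 1425.743ms

1. 0.0ms @ 0 + 356.436ms (3/5)
2. 356.436ms @ 3/5 + 712.871ms (6/5)
3. 1069.307ms @ 9/5 + 356.436ms (3/5)
4. 1425.743ms @ 12/5 + 1247.525ms (21/10)
5. 2673.267ms @ 9/2 + 891.089ms (3/2)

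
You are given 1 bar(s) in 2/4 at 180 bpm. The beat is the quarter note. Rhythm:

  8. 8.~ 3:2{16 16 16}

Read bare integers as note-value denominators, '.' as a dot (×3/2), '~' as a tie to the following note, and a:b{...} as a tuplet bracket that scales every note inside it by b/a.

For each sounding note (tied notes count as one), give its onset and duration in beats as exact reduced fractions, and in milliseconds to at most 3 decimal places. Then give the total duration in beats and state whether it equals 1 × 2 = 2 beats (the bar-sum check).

1) 0.0ms=0b +250.0ms=3/4b
2) 250.0ms=3/4b +305.556ms=11/12b
3) 555.556ms=5/3b +55.556ms=1/6b
4) 611.111ms=11/6b +55.556ms=1/6b
Σ=2b of 2 (180bpm 2/4) — PASS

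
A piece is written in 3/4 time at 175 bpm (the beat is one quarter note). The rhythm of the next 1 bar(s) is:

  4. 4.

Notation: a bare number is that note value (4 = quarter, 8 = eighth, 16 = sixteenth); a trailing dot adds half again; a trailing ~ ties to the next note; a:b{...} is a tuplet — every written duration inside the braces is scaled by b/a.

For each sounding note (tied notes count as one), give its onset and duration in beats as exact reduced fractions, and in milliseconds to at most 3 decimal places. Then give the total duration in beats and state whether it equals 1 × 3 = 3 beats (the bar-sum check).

1) 0.0ms=0b +514.286ms=3/2b
2) 514.286ms=3/2b +514.286ms=3/2b
Σ=3b of 3 (175bpm 3/4) — PASS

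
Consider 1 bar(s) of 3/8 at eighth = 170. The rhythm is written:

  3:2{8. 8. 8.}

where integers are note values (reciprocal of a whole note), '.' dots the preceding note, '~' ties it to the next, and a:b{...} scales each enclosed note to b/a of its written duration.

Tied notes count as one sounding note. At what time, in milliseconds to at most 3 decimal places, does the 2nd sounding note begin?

1. 0.0ms @ 0 + 352.941ms (1)
2. 352.941ms @ 1 + 352.941ms (1)
3. 705.882ms @ 2 + 352.941ms (1)

note 2 onset = 1b = 352.941ms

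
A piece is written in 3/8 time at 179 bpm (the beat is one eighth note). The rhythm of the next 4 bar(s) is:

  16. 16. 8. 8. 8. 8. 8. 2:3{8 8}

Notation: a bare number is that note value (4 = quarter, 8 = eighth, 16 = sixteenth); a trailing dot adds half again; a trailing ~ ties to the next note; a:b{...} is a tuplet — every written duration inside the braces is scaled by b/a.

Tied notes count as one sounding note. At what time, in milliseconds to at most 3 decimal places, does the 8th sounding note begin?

1. 0.0ms @ 0 + 251.397ms (3/4)
2. 251.397ms @ 3/4 + 251.397ms (3/4)
3. 502.793ms @ 3/2 + 502.793ms (3/2)
4. 1005.587ms @ 3 + 502.793ms (3/2)
5. 1508.38ms @ 9/2 + 502.793ms (3/2)
6. 2011.173ms @ 6 + 502.793ms (3/2)
7. 2513.966ms @ 15/2 + 502.793ms (3/2)
8. 3016.76ms @ 9 + 502.793ms (3/2)
9. 3519.553ms @ 21/2 + 502.793ms (3/2)

note 8 onset = 9b = 3016.76ms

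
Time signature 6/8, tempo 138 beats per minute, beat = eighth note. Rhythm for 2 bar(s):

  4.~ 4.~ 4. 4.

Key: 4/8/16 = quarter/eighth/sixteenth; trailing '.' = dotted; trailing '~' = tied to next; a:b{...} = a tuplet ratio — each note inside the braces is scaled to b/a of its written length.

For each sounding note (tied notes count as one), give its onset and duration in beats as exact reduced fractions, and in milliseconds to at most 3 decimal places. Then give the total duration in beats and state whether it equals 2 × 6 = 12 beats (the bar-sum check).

1) 0.0ms=0b +3913.043ms=9b
2) 3913.043ms=9b +1304.348ms=3b
Σ=12b of 12 (138bpm 6/8) — PASS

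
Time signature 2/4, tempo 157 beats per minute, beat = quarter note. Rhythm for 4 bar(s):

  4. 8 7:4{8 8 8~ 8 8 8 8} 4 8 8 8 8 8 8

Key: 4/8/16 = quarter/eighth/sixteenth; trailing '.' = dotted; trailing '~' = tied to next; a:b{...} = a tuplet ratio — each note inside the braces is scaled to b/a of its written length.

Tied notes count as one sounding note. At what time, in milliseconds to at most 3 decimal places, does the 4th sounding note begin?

1. 0.0ms @ 0 + 573.248ms (3/2)
2. 573.248ms @ 3/2 + 191.083ms (1/2)
3. 764.331ms @ 2 + 109.19ms (2/7)
4. 873.521ms @ 16/7 + 109.19ms (2/7)
5. 982.712ms @ 18/7 + 218.38ms (4/7)
6. 1201.092ms @ 22/7 + 109.19ms (2/7)
7. 1310.282ms @ 24/7 + 109.19ms (2/7)
8. 1419.472ms @ 26/7 + 109.19ms (2/7)
9. 1528.662ms @ 4 + 382.166ms (1)
10. 1910.828ms @ 5 + 191.083ms (1/2)
11. 2101.911ms @ 11/2 + 191.083ms (1/2)
12. 2292.994ms @ 6 + 191.083ms (1/2)
13. 2484.076ms @ 13/2 + 191.083ms (1/2)
14. 2675.159ms @ 7 + 191.083ms (1/2)
15. 2866.242ms @ 15/2 + 191.083ms (1/2)

note 4 onset = 16/7b = 873.521ms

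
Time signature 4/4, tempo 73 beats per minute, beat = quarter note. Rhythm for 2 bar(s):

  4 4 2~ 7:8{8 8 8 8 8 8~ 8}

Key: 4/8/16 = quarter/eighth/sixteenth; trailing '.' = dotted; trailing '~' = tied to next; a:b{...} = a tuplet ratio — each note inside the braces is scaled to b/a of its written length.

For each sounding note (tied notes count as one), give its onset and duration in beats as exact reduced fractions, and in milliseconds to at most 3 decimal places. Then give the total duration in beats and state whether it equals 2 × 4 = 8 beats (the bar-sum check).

1) 0.0ms=0b +821.918ms=1b
2) 821.918ms=1b +821.918ms=1b
3) 1643.836ms=2b +2113.503ms=18/7b
4) 3757.339ms=32/7b +469.667ms=4/7b
5) 4227.006ms=36/7b +469.667ms=4/7b
6) 4696.673ms=40/7b +469.667ms=4/7b
7) 5166.341ms=44/7b +469.667ms=4/7b
8) 5636.008ms=48/7b +939.335ms=8/7b
Σ=8b of 8 (73bpm 4/4) — PASS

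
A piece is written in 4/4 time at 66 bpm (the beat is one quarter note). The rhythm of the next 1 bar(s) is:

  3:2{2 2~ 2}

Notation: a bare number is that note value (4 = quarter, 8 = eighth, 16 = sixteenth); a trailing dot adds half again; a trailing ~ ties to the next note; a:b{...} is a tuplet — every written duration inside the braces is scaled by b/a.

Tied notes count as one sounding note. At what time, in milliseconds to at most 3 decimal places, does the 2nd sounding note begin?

1. 0.0ms @ 0 + 1212.121ms (4/3)
2. 1212.121ms @ 4/3 + 2424.242ms (8/3)

note 2 onset = 4/3b = 1212.121ms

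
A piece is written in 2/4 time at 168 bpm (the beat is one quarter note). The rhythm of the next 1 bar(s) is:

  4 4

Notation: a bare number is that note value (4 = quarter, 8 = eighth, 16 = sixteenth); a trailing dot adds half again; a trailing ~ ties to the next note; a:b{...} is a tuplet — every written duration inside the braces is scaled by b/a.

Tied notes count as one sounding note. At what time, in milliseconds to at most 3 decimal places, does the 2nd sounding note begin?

1. 0.0ms @ 0 + 357.143ms (1)
2. 357.143ms @ 1 + 357.143ms (1)

note 2 onset = 1b = 357.143ms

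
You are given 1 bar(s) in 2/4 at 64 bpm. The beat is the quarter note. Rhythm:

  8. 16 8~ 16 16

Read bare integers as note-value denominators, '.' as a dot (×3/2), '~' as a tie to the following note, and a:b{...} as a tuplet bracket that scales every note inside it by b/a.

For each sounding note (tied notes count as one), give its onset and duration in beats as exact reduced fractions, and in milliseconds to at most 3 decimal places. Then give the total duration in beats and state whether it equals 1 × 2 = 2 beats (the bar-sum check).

1) 0.0ms=0b +703.125ms=3/4b
2) 703.125ms=3/4b +234.375ms=1/4b
3) 937.5ms=1b +703.125ms=3/4b
4) 1640.625ms=7/4b +234.375ms=1/4b
Σ=2b of 2 (64bpm 2/4) — PASS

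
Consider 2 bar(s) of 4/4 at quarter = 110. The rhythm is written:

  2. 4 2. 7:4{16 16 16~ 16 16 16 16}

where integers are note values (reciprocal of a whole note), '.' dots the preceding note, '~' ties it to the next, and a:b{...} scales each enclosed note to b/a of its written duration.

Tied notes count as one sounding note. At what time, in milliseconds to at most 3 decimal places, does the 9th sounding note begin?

1. 0.0ms @ 0 + 1636.364ms (3)
2. 1636.364ms @ 3 + 545.455ms (1)
3. 2181.818ms @ 4 + 1636.364ms (3)
4. 3818.182ms @ 7 + 77.922ms (1/7)
5. 3896.104ms @ 50/7 + 77.922ms (1/7)
6. 3974.026ms @ 51/7 + 155.844ms (2/7)
7. 4129.87ms @ 53/7 + 77.922ms (1/7)
8. 4207.792ms @ 54/7 + 77.922ms (1/7)
9. 4285.714ms @ 55/7 + 77.922ms (1/7)

note 9 onset = 55/7b = 4285.714ms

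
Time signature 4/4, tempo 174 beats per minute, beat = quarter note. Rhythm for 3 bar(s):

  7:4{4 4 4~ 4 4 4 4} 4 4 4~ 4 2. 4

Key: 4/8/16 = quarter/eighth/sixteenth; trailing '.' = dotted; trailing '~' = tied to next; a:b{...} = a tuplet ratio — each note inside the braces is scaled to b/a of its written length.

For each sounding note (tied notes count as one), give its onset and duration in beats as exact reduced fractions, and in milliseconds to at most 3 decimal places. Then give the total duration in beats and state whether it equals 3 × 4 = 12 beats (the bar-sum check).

1) 0.0ms=0b +197.044ms=4/7b
2) 197.044ms=4/7b +197.044ms=4/7b
3) 394.089ms=8/7b +394.089ms=8/7b
4) 788.177ms=16/7b +197.044ms=4/7b
5) 985.222ms=20/7b +197.044ms=4/7b
6) 1182.266ms=24/7b +197.044ms=4/7b
7) 1379.31ms=4b +344.828ms=1b
8) 1724.138ms=5b +344.828ms=1b
9) 2068.966ms=6b +689.655ms=2b
10) 2758.621ms=8b +1034.483ms=3b
11) 3793.103ms=11b +344.828ms=1b
Σ=12b of 12 (174bpm 4/4) — PASS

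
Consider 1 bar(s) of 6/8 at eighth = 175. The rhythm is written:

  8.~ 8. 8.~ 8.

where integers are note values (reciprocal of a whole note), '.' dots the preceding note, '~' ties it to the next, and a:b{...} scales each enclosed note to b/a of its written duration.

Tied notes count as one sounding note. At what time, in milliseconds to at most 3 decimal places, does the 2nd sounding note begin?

1. 0.0ms @ 0 + 1028.571ms (3)
2. 1028.571ms @ 3 + 1028.571ms (3)

note 2 onset = 3b = 1028.571ms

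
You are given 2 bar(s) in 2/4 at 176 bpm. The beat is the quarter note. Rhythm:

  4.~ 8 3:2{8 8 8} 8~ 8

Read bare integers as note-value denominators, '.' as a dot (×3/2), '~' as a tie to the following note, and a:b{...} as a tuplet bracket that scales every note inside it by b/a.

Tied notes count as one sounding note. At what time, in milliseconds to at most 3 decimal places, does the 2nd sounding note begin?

note 2 onset = 2b = 681.818ms

1. 0.0ms @ 0 + 681.818ms (2)
2. 681.818ms @ 2 + 113.636ms (1/3)
3. 795.455ms @ 7/3 + 113.636ms (1/3)
4. 909.091ms @ 8/3 + 113.636ms (1/3)
5. 1022.727ms @ 3 + 340.909ms (1)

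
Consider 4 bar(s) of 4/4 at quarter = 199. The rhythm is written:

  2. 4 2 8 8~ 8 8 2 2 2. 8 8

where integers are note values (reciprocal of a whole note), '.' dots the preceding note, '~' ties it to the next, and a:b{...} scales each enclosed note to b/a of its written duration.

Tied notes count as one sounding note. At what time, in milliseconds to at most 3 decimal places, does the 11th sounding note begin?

note 11 onset = 31/2b = 4673.367ms

1. 0.0ms @ 0 + 904.523ms (3)
2. 904.523ms @ 3 + 301.508ms (1)
3. 1206.03ms @ 4 + 603.015ms (2)
4. 1809.045ms @ 6 + 150.754ms (1/2)
5. 1959.799ms @ 13/2 + 301.508ms (1)
6. 2261.307ms @ 15/2 + 150.754ms (1/2)
7. 2412.06ms @ 8 + 603.015ms (2)
8. 3015.075ms @ 10 + 603.015ms (2)
9. 3618.09ms @ 12 + 904.523ms (3)
10. 4522.613ms @ 15 + 150.754ms (1/2)
11. 4673.367ms @ 31/2 + 150.754ms (1/2)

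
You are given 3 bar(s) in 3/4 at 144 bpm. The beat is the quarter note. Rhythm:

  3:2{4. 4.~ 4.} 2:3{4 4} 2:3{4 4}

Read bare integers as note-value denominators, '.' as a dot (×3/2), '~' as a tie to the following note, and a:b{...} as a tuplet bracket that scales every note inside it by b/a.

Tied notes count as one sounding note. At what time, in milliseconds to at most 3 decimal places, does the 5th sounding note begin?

note 5 onset = 6b = 2500.0ms

1. 0.0ms @ 0 + 416.667ms (1)
2. 416.667ms @ 1 + 833.333ms (2)
3. 1250.0ms @ 3 + 625.0ms (3/2)
4. 1875.0ms @ 9/2 + 625.0ms (3/2)
5. 2500.0ms @ 6 + 625.0ms (3/2)
6. 3125.0ms @ 15/2 + 625.0ms (3/2)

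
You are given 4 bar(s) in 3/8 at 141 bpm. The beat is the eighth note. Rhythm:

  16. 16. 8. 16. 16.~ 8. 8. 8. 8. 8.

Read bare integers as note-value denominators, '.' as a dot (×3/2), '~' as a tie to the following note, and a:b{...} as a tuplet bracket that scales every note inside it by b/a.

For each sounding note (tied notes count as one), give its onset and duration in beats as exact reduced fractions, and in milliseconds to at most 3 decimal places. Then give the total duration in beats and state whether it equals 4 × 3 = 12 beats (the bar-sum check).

1) 0.0ms=0b +319.149ms=3/4b
2) 319.149ms=3/4b +319.149ms=3/4b
3) 638.298ms=3/2b +638.298ms=3/2b
4) 1276.596ms=3b +319.149ms=3/4b
5) 1595.745ms=15/4b +957.447ms=9/4b
6) 2553.191ms=6b +638.298ms=3/2b
7) 3191.489ms=15/2b +638.298ms=3/2b
8) 3829.787ms=9b +638.298ms=3/2b
9) 4468.085ms=21/2b +638.298ms=3/2b
Σ=12b of 12 (141bpm 3/8) — PASS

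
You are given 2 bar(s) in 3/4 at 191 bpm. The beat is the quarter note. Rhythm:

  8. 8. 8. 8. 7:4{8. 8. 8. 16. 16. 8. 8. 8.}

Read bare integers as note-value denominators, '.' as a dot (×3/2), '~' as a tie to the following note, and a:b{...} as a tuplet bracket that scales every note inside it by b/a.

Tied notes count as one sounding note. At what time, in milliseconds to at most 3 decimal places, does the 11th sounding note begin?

1. 0.0ms @ 0 + 235.602ms (3/4)
2. 235.602ms @ 3/4 + 235.602ms (3/4)
3. 471.204ms @ 3/2 + 235.602ms (3/4)
4. 706.806ms @ 9/4 + 235.602ms (3/4)
5. 942.408ms @ 3 + 134.63ms (3/7)
6. 1077.038ms @ 24/7 + 134.63ms (3/7)
7. 1211.668ms @ 27/7 + 134.63ms (3/7)
8. 1346.298ms @ 30/7 + 67.315ms (3/14)
9. 1413.613ms @ 9/2 + 67.315ms (3/14)
10. 1480.927ms @ 33/7 + 134.63ms (3/7)
11. 1615.557ms @ 36/7 + 134.63ms (3/7)
12. 1750.187ms @ 39/7 + 134.63ms (3/7)

note 11 onset = 36/7b = 1615.557ms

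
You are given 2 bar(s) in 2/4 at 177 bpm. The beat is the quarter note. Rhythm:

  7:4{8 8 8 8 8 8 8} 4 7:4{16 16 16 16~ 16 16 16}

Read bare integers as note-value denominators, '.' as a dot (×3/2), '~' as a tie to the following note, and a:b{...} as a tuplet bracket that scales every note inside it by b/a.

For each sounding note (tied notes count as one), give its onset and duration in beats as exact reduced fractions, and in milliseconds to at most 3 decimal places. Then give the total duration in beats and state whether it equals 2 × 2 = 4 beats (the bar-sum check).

1) 0.0ms=0b +96.852ms=2/7b
2) 96.852ms=2/7b +96.852ms=2/7b
3) 193.705ms=4/7b +96.852ms=2/7b
4) 290.557ms=6/7b +96.852ms=2/7b
5) 387.409ms=8/7b +96.852ms=2/7b
6) 484.262ms=10/7b +96.852ms=2/7b
7) 581.114ms=12/7b +96.852ms=2/7b
8) 677.966ms=2b +338.983ms=1b
9) 1016.949ms=3b +48.426ms=1/7b
10) 1065.375ms=22/7b +48.426ms=1/7b
11) 1113.801ms=23/7b +48.426ms=1/7b
12) 1162.228ms=24/7b +96.852ms=2/7b
13) 1259.08ms=26/7b +48.426ms=1/7b
14) 1307.506ms=27/7b +48.426ms=1/7b
Σ=4b of 4 (177bpm 2/4) — PASS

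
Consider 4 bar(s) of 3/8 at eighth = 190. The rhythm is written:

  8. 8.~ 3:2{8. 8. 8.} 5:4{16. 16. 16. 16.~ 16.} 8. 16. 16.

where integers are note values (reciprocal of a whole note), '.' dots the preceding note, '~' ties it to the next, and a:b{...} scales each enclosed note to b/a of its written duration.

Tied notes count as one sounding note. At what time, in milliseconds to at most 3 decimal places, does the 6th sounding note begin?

1. 0.0ms @ 0 + 473.684ms (3/2)
2. 473.684ms @ 3/2 + 789.474ms (5/2)
3. 1263.158ms @ 4 + 315.789ms (1)
4. 1578.947ms @ 5 + 315.789ms (1)
5. 1894.737ms @ 6 + 189.474ms (3/5)
6. 2084.211ms @ 33/5 + 189.474ms (3/5)
7. 2273.684ms @ 36/5 + 189.474ms (3/5)
8. 2463.158ms @ 39/5 + 378.947ms (6/5)
9. 2842.105ms @ 9 + 473.684ms (3/2)
10. 3315.789ms @ 21/2 + 236.842ms (3/4)
11. 3552.632ms @ 45/4 + 236.842ms (3/4)

note 6 onset = 33/5b = 2084.211ms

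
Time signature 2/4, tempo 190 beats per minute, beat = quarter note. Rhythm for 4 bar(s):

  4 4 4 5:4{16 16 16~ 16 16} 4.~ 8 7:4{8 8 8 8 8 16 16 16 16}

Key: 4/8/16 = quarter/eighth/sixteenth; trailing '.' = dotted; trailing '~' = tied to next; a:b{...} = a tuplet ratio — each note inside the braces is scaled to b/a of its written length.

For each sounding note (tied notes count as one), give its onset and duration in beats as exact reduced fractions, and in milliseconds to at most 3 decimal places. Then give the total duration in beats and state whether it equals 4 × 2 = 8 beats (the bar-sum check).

1) 0.0ms=0b +315.789ms=1b
2) 315.789ms=1b +315.789ms=1b
3) 631.579ms=2b +315.789ms=1b
4) 947.368ms=3b +63.158ms=1/5b
5) 1010.526ms=16/5b +63.158ms=1/5b
6) 1073.684ms=17/5b +126.316ms=2/5b
7) 1200.0ms=19/5b +63.158ms=1/5b
8) 1263.158ms=4b +631.579ms=2b
9) 1894.737ms=6b +90.226ms=2/7b
10) 1984.962ms=44/7b +90.226ms=2/7b
11) 2075.188ms=46/7b +90.226ms=2/7b
12) 2165.414ms=48/7b +90.226ms=2/7b
13) 2255.639ms=50/7b +90.226ms=2/7b
14) 2345.865ms=52/7b +45.113ms=1/7b
15) 2390.977ms=53/7b +45.113ms=1/7b
16) 2436.09ms=54/7b +45.113ms=1/7b
17) 2481.203ms=55/7b +45.113ms=1/7b
Σ=8b of 8 (190bpm 2/4) — PASS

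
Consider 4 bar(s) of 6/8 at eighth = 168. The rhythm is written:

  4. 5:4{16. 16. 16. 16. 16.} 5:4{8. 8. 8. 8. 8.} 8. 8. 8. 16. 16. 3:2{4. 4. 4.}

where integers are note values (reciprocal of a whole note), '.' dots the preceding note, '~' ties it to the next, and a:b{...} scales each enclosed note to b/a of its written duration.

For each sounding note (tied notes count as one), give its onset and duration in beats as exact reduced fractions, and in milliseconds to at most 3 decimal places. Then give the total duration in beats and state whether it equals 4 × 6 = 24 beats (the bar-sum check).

1) 0.0ms=0b +1071.429ms=3b
2) 1071.429ms=3b +214.286ms=3/5b
3) 1285.714ms=18/5b +214.286ms=3/5b
4) 1500.0ms=21/5b +214.286ms=3/5b
5) 1714.286ms=24/5b +214.286ms=3/5b
6) 1928.571ms=27/5b +214.286ms=3/5b
7) 2142.857ms=6b +428.571ms=6/5b
8) 2571.429ms=36/5b +428.571ms=6/5b
9) 3000.0ms=42/5b +428.571ms=6/5b
10) 3428.571ms=48/5b +428.571ms=6/5b
11) 3857.143ms=54/5b +428.571ms=6/5b
12) 4285.714ms=12b +535.714ms=3/2b
13) 4821.429ms=27/2b +535.714ms=3/2b
14) 5357.143ms=15b +535.714ms=3/2b
15) 5892.857ms=33/2b +267.857ms=3/4b
16) 6160.714ms=69/4b +267.857ms=3/4b
17) 6428.571ms=18b +714.286ms=2b
18) 7142.857ms=20b +714.286ms=2b
19) 7857.143ms=22b +714.286ms=2b
Σ=24b of 24 (168bpm 6/8) — PASS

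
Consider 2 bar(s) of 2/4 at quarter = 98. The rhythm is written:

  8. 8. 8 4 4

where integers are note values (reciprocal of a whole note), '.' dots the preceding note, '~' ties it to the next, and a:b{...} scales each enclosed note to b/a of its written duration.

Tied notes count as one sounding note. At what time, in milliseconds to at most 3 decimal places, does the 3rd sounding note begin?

1. 0.0ms @ 0 + 459.184ms (3/4)
2. 459.184ms @ 3/4 + 459.184ms (3/4)
3. 918.367ms @ 3/2 + 306.122ms (1/2)
4. 1224.49ms @ 2 + 612.245ms (1)
5. 1836.735ms @ 3 + 612.245ms (1)

note 3 onset = 3/2b = 918.367ms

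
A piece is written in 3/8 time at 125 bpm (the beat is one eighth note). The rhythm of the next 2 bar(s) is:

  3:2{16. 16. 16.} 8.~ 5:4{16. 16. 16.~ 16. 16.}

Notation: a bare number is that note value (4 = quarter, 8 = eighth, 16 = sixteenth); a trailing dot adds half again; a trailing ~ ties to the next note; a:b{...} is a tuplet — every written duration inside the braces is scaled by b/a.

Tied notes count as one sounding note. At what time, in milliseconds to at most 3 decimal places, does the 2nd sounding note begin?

note 2 onset = 1/2b = 240.0ms

1. 0.0ms @ 0 + 240.0ms (1/2)
2. 240.0ms @ 1/2 + 240.0ms (1/2)
3. 480.0ms @ 1 + 240.0ms (1/2)
4. 720.0ms @ 3/2 + 1008.0ms (21/10)
5. 1728.0ms @ 18/5 + 288.0ms (3/5)
6. 2016.0ms @ 21/5 + 576.0ms (6/5)
7. 2592.0ms @ 27/5 + 288.0ms (3/5)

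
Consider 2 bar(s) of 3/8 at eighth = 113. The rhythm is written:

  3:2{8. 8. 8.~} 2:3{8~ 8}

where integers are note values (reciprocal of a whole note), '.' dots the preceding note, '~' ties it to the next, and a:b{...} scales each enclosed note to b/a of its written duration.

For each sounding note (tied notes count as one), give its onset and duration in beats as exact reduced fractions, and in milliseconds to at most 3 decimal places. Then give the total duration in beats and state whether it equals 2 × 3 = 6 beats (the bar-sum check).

1) 0.0ms=0b +530.973ms=1b
2) 530.973ms=1b +530.973ms=1b
3) 1061.947ms=2b +2123.894ms=4b
Σ=6b of 6 (113bpm 3/8) — PASS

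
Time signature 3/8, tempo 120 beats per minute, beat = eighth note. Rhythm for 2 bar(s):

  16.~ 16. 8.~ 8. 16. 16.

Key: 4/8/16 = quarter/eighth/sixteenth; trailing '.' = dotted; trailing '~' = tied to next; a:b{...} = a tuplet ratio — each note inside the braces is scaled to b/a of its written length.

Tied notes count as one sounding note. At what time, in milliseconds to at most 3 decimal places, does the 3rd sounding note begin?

note 3 onset = 9/2b = 2250.0ms

1. 0.0ms @ 0 + 750.0ms (3/2)
2. 750.0ms @ 3/2 + 1500.0ms (3)
3. 2250.0ms @ 9/2 + 375.0ms (3/4)
4. 2625.0ms @ 21/4 + 375.0ms (3/4)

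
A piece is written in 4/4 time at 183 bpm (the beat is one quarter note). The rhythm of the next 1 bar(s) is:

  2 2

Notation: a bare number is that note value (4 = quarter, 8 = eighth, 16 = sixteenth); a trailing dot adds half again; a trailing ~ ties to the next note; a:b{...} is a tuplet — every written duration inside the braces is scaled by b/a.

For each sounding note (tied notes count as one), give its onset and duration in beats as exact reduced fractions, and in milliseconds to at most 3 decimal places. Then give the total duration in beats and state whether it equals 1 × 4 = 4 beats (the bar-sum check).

1) 0.0ms=0b +655.738ms=2b
2) 655.738ms=2b +655.738ms=2b
Σ=4b of 4 (183bpm 4/4) — PASS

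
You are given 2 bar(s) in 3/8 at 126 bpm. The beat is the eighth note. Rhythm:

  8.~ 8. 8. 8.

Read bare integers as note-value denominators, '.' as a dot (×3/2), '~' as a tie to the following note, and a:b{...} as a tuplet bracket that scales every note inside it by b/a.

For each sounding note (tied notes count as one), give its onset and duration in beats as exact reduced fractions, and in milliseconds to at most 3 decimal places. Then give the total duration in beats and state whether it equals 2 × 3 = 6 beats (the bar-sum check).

1) 0.0ms=0b +1428.571ms=3b
2) 1428.571ms=3b +714.286ms=3/2b
3) 2142.857ms=9/2b +714.286ms=3/2b
Σ=6b of 6 (126bpm 3/8) — PASS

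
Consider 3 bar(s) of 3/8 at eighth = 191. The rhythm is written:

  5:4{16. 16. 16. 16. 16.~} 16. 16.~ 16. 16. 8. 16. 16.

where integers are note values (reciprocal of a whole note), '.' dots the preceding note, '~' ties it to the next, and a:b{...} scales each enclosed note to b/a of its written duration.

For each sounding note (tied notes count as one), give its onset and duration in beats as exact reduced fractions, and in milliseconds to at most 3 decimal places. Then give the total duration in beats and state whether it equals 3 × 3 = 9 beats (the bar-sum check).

1) 0.0ms=0b +188.482ms=3/5b
2) 188.482ms=3/5b +188.482ms=3/5b
3) 376.963ms=6/5b +188.482ms=3/5b
4) 565.445ms=9/5b +188.482ms=3/5b
5) 753.927ms=12/5b +424.084ms=27/20b
6) 1178.01ms=15/4b +471.204ms=3/2b
7) 1649.215ms=21/4b +235.602ms=3/4b
8) 1884.817ms=6b +471.204ms=3/2b
9) 2356.021ms=15/2b +235.602ms=3/4b
10) 2591.623ms=33/4b +235.602ms=3/4b
Σ=9b of 9 (191bpm 3/8) — PASS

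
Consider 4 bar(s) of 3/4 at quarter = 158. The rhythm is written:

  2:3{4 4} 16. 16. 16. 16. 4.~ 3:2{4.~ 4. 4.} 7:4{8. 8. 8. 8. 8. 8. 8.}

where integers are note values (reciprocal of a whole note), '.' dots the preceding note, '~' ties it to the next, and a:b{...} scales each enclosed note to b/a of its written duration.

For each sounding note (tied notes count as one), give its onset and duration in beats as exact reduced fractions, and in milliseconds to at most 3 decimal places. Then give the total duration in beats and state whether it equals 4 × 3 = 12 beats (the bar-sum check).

1) 0.0ms=0b +569.62ms=3/2b
2) 569.62ms=3/2b +569.62ms=3/2b
3) 1139.241ms=3b +142.405ms=3/8b
4) 1281.646ms=27/8b +142.405ms=3/8b
5) 1424.051ms=15/4b +142.405ms=3/8b
6) 1566.456ms=33/8b +142.405ms=3/8b
7) 1708.861ms=9/2b +1329.114ms=7/2b
8) 3037.975ms=8b +379.747ms=1b
9) 3417.722ms=9b +162.749ms=3/7b
10) 3580.47ms=66/7b +162.749ms=3/7b
11) 3743.219ms=69/7b +162.749ms=3/7b
12) 3905.967ms=72/7b +162.749ms=3/7b
13) 4068.716ms=75/7b +162.749ms=3/7b
14) 4231.465ms=78/7b +162.749ms=3/7b
15) 4394.213ms=81/7b +162.749ms=3/7b
Σ=12b of 12 (158bpm 3/4) — PASS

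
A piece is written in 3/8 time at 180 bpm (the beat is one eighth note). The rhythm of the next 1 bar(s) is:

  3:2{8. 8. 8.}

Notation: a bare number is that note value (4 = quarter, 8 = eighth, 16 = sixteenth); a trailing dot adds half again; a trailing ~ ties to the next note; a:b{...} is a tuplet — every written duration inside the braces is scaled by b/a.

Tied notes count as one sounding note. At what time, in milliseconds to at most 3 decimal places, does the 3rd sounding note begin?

note 3 onset = 2b = 666.667ms

1. 0.0ms @ 0 + 333.333ms (1)
2. 333.333ms @ 1 + 333.333ms (1)
3. 666.667ms @ 2 + 333.333ms (1)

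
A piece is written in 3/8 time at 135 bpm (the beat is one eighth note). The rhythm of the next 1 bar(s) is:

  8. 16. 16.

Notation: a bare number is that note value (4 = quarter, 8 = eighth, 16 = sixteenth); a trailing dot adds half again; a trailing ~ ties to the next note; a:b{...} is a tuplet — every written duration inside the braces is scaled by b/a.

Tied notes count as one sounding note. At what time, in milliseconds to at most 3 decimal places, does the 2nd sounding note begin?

note 2 onset = 3/2b = 666.667ms

1. 0.0ms @ 0 + 666.667ms (3/2)
2. 666.667ms @ 3/2 + 333.333ms (3/4)
3. 1000.0ms @ 9/4 + 333.333ms (3/4)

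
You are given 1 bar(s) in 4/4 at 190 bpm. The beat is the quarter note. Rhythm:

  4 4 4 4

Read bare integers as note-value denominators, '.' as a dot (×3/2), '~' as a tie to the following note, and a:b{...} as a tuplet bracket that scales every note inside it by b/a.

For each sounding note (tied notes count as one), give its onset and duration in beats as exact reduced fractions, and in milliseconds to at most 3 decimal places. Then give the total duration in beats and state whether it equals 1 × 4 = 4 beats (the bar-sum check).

1) 0.0ms=0b +315.789ms=1b
2) 315.789ms=1b +315.789ms=1b
3) 631.579ms=2b +315.789ms=1b
4) 947.368ms=3b +315.789ms=1b
Σ=4b of 4 (190bpm 4/4) — PASS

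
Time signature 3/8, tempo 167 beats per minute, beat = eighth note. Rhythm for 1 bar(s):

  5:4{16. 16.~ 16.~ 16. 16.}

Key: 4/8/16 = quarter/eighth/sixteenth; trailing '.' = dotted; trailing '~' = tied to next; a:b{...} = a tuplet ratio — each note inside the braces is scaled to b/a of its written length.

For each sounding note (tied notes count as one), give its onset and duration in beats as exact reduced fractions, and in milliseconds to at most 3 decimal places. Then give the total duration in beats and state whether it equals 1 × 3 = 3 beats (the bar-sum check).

1) 0.0ms=0b +215.569ms=3/5b
2) 215.569ms=3/5b +646.707ms=9/5b
3) 862.275ms=12/5b +215.569ms=3/5b
Σ=3b of 3 (167bpm 3/8) — PASS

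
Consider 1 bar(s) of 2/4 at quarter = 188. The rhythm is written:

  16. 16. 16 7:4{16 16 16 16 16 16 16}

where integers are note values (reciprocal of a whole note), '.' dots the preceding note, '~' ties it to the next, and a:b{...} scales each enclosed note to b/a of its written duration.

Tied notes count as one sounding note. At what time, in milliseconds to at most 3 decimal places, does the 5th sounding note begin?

1. 0.0ms @ 0 + 119.681ms (3/8)
2. 119.681ms @ 3/8 + 119.681ms (3/8)
3. 239.362ms @ 3/4 + 79.787ms (1/4)
4. 319.149ms @ 1 + 45.593ms (1/7)
5. 364.742ms @ 8/7 + 45.593ms (1/7)
6. 410.334ms @ 9/7 + 45.593ms (1/7)
7. 455.927ms @ 10/7 + 45.593ms (1/7)
8. 501.52ms @ 11/7 + 45.593ms (1/7)
9. 547.112ms @ 12/7 + 45.593ms (1/7)
10. 592.705ms @ 13/7 + 45.593ms (1/7)

note 5 onset = 8/7b = 364.742ms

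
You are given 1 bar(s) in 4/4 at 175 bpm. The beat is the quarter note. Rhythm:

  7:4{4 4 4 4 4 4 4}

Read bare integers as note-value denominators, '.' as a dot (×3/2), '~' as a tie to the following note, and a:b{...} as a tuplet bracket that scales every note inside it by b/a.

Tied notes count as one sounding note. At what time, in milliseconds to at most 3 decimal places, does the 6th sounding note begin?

note 6 onset = 20/7b = 979.592ms

1. 0.0ms @ 0 + 195.918ms (4/7)
2. 195.918ms @ 4/7 + 195.918ms (4/7)
3. 391.837ms @ 8/7 + 195.918ms (4/7)
4. 587.755ms @ 12/7 + 195.918ms (4/7)
5. 783.673ms @ 16/7 + 195.918ms (4/7)
6. 979.592ms @ 20/7 + 195.918ms (4/7)
7. 1175.51ms @ 24/7 + 195.918ms (4/7)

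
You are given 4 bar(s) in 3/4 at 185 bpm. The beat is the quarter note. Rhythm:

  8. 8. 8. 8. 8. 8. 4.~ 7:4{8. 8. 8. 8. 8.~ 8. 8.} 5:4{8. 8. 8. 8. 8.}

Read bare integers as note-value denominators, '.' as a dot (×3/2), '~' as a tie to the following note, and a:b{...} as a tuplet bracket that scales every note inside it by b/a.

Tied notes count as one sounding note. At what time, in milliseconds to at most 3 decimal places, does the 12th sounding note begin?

note 12 onset = 60/7b = 2779.923ms

1. 0.0ms @ 0 + 243.243ms (3/4)
2. 243.243ms @ 3/4 + 243.243ms (3/4)
3. 486.486ms @ 3/2 + 243.243ms (3/4)
4. 729.73ms @ 9/4 + 243.243ms (3/4)
5. 972.973ms @ 3 + 243.243ms (3/4)
6. 1216.216ms @ 15/4 + 243.243ms (3/4)
7. 1459.459ms @ 9/2 + 625.483ms (27/14)
8. 2084.942ms @ 45/7 + 138.996ms (3/7)
9. 2223.938ms @ 48/7 + 138.996ms (3/7)
10. 2362.934ms @ 51/7 + 138.996ms (3/7)
11. 2501.931ms @ 54/7 + 277.992ms (6/7)
12. 2779.923ms @ 60/7 + 138.996ms (3/7)
13. 2918.919ms @ 9 + 194.595ms (3/5)
14. 3113.514ms @ 48/5 + 194.595ms (3/5)
15. 3308.108ms @ 51/5 + 194.595ms (3/5)
16. 3502.703ms @ 54/5 + 194.595ms (3/5)
17. 3697.297ms @ 57/5 + 194.595ms (3/5)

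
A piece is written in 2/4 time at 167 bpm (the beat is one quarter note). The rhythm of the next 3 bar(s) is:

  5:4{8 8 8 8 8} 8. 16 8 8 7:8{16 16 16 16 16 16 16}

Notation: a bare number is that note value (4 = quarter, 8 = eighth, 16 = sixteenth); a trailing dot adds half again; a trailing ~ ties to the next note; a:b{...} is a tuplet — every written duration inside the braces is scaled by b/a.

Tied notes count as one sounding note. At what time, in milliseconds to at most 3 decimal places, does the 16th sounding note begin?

note 16 onset = 40/7b = 2053.037ms

1. 0.0ms @ 0 + 143.713ms (2/5)
2. 143.713ms @ 2/5 + 143.713ms (2/5)
3. 287.425ms @ 4/5 + 143.713ms (2/5)
4. 431.138ms @ 6/5 + 143.713ms (2/5)
5. 574.85ms @ 8/5 + 143.713ms (2/5)
6. 718.563ms @ 2 + 269.461ms (3/4)
7. 988.024ms @ 11/4 + 89.82ms (1/4)
8. 1077.844ms @ 3 + 179.641ms (1/2)
9. 1257.485ms @ 7/2 + 179.641ms (1/2)
10. 1437.126ms @ 4 + 102.652ms (2/7)
11. 1539.778ms @ 30/7 + 102.652ms (2/7)
12. 1642.429ms @ 32/7 + 102.652ms (2/7)
13. 1745.081ms @ 34/7 + 102.652ms (2/7)
14. 1847.733ms @ 36/7 + 102.652ms (2/7)
15. 1950.385ms @ 38/7 + 102.652ms (2/7)
16. 2053.037ms @ 40/7 + 102.652ms (2/7)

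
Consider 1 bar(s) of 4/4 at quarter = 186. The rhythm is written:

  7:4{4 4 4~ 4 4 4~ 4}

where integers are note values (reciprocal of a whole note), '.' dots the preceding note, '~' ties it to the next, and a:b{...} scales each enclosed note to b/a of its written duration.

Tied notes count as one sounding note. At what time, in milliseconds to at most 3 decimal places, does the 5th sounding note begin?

1. 0.0ms @ 0 + 184.332ms (4/7)
2. 184.332ms @ 4/7 + 184.332ms (4/7)
3. 368.664ms @ 8/7 + 368.664ms (8/7)
4. 737.327ms @ 16/7 + 184.332ms (4/7)
5. 921.659ms @ 20/7 + 368.664ms (8/7)

note 5 onset = 20/7b = 921.659ms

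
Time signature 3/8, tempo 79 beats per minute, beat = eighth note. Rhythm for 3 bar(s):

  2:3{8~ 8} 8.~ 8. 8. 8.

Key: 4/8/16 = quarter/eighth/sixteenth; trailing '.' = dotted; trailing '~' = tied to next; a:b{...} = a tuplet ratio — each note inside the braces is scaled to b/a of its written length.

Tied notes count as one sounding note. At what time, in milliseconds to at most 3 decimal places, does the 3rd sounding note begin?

note 3 onset = 6b = 4556.962ms

1. 0.0ms @ 0 + 2278.481ms (3)
2. 2278.481ms @ 3 + 2278.481ms (3)
3. 4556.962ms @ 6 + 1139.241ms (3/2)
4. 5696.203ms @ 15/2 + 1139.241ms (3/2)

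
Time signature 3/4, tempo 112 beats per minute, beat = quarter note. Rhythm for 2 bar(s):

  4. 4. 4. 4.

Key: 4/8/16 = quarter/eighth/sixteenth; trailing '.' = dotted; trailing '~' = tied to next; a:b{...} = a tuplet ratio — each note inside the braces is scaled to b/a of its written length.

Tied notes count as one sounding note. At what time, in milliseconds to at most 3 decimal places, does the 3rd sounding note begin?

note 3 onset = 3b = 1607.143ms

1. 0.0ms @ 0 + 803.571ms (3/2)
2. 803.571ms @ 3/2 + 803.571ms (3/2)
3. 1607.143ms @ 3 + 803.571ms (3/2)
4. 2410.714ms @ 9/2 + 803.571ms (3/2)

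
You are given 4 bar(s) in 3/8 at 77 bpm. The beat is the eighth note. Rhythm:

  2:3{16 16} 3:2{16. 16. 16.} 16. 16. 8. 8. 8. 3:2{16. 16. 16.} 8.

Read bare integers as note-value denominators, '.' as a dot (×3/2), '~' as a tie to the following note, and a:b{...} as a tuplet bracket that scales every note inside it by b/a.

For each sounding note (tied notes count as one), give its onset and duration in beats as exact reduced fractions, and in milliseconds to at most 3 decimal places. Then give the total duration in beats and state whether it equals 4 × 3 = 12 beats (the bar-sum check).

1) 0.0ms=0b +584.416ms=3/4b
2) 584.416ms=3/4b +584.416ms=3/4b
3) 1168.831ms=3/2b +389.61ms=1/2b
4) 1558.442ms=2b +389.61ms=1/2b
5) 1948.052ms=5/2b +389.61ms=1/2b
6) 2337.662ms=3b +584.416ms=3/4b
7) 2922.078ms=15/4b +584.416ms=3/4b
8) 3506.494ms=9/2b +1168.831ms=3/2b
9) 4675.325ms=6b +1168.831ms=3/2b
10) 5844.156ms=15/2b +1168.831ms=3/2b
11) 7012.987ms=9b +389.61ms=1/2b
12) 7402.597ms=19/2b +389.61ms=1/2b
13) 7792.208ms=10b +389.61ms=1/2b
14) 8181.818ms=21/2b +1168.831ms=3/2b
Σ=12b of 12 (77bpm 3/8) — PASS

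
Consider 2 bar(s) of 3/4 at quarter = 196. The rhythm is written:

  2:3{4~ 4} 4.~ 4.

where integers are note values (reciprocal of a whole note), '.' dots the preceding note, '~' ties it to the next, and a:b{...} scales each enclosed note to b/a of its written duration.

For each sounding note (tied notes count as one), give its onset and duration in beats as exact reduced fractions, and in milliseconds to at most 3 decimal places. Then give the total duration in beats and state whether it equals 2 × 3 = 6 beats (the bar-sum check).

1) 0.0ms=0b +918.367ms=3b
2) 918.367ms=3b +918.367ms=3b
Σ=6b of 6 (196bpm 3/4) — PASS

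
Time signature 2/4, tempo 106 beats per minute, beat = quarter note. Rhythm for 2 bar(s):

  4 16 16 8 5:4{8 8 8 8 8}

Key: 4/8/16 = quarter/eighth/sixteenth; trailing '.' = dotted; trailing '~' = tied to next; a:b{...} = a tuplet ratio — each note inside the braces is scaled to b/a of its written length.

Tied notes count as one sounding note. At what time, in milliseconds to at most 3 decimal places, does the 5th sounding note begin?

note 5 onset = 2b = 1132.075ms

1. 0.0ms @ 0 + 566.038ms (1)
2. 566.038ms @ 1 + 141.509ms (1/4)
3. 707.547ms @ 5/4 + 141.509ms (1/4)
4. 849.057ms @ 3/2 + 283.019ms (1/2)
5. 1132.075ms @ 2 + 226.415ms (2/5)
6. 1358.491ms @ 12/5 + 226.415ms (2/5)
7. 1584.906ms @ 14/5 + 226.415ms (2/5)
8. 1811.321ms @ 16/5 + 226.415ms (2/5)
9. 2037.736ms @ 18/5 + 226.415ms (2/5)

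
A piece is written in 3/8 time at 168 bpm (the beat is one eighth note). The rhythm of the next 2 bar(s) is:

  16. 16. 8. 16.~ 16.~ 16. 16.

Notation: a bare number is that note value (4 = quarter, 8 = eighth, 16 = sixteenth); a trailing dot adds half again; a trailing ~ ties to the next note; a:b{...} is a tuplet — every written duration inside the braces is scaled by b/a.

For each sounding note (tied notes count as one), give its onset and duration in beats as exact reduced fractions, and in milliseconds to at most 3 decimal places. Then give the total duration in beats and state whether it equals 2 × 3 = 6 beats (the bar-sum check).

1) 0.0ms=0b +267.857ms=3/4b
2) 267.857ms=3/4b +267.857ms=3/4b
3) 535.714ms=3/2b +535.714ms=3/2b
4) 1071.429ms=3b +803.571ms=9/4b
5) 1875.0ms=21/4b +267.857ms=3/4b
Σ=6b of 6 (168bpm 3/8) — PASS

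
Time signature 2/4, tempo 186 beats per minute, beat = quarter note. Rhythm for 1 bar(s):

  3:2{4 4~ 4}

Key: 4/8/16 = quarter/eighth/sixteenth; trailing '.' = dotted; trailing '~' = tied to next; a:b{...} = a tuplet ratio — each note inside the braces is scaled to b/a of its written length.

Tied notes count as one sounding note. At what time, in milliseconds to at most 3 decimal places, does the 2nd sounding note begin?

1. 0.0ms @ 0 + 215.054ms (2/3)
2. 215.054ms @ 2/3 + 430.108ms (4/3)

note 2 onset = 2/3b = 215.054ms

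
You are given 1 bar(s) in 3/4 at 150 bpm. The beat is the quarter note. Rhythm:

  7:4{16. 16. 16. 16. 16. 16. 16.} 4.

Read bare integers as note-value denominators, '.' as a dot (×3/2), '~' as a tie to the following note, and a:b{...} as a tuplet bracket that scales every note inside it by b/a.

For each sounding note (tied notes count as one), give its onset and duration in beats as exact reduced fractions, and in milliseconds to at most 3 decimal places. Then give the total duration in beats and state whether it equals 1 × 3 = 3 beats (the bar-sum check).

1) 0.0ms=0b +85.714ms=3/14b
2) 85.714ms=3/14b +85.714ms=3/14b
3) 171.429ms=3/7b +85.714ms=3/14b
4) 257.143ms=9/14b +85.714ms=3/14b
5) 342.857ms=6/7b +85.714ms=3/14b
6) 428.571ms=15/14b +85.714ms=3/14b
7) 514.286ms=9/7b +85.714ms=3/14b
8) 600.0ms=3/2b +600.0ms=3/2b
Σ=3b of 3 (150bpm 3/4) — PASS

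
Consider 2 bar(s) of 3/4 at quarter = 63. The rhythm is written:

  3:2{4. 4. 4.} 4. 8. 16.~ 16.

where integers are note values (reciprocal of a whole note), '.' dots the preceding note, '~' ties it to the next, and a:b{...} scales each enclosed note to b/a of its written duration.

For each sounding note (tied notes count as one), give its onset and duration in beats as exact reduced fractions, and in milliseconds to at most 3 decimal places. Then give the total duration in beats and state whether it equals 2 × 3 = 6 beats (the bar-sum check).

1) 0.0ms=0b +952.381ms=1b
2) 952.381ms=1b +952.381ms=1b
3) 1904.762ms=2b +952.381ms=1b
4) 2857.143ms=3b +1428.571ms=3/2b
5) 4285.714ms=9/2b +714.286ms=3/4b
6) 5000.0ms=21/4b +714.286ms=3/4b
Σ=6b of 6 (63bpm 3/4) — PASS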